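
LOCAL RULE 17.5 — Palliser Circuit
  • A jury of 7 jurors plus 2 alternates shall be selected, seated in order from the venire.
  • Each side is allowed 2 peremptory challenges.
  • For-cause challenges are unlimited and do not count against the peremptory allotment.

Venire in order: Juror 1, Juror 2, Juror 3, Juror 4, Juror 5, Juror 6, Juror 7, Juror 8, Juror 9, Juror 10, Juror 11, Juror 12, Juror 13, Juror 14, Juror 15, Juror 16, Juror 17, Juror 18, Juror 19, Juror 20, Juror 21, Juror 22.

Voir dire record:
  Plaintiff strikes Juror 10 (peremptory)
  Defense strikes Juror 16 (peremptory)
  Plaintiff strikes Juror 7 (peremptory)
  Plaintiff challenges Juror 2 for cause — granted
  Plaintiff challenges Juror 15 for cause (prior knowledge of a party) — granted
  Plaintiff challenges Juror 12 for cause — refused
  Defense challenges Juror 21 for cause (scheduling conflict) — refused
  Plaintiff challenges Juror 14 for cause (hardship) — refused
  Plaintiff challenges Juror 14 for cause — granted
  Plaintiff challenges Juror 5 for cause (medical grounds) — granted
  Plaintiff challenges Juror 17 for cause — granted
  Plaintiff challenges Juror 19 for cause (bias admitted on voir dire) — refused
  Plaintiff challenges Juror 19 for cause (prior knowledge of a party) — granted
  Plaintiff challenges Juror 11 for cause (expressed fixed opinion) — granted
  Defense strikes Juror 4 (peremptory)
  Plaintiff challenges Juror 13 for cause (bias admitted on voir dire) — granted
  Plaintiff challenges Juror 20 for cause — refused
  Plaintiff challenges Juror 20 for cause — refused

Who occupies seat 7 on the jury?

Removed: #2, #4, #5, #7, #10, #11, #13, #14, #15, #16, #17, #19. (#12, #20, #21 stay — for-cause denied.)
Seating in order: seats 1–7 → #1, #3, #6, #8, #9, #12, #18; alternates → #20, #21.
So seat 7 is #18.

18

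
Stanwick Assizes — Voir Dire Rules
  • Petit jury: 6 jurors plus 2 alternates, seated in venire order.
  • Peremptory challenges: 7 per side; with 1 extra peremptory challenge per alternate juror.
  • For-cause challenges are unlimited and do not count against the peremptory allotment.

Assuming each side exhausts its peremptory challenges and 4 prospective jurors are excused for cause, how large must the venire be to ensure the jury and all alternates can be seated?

30

Seats to fill: 6 + 2 alternates = 8.
Peremptories: 7 + 1×2 = 9 per side × 2 sides = 18.
For-cause removals: 4.
Minimum venire: 8 + 18 + 4 = 30.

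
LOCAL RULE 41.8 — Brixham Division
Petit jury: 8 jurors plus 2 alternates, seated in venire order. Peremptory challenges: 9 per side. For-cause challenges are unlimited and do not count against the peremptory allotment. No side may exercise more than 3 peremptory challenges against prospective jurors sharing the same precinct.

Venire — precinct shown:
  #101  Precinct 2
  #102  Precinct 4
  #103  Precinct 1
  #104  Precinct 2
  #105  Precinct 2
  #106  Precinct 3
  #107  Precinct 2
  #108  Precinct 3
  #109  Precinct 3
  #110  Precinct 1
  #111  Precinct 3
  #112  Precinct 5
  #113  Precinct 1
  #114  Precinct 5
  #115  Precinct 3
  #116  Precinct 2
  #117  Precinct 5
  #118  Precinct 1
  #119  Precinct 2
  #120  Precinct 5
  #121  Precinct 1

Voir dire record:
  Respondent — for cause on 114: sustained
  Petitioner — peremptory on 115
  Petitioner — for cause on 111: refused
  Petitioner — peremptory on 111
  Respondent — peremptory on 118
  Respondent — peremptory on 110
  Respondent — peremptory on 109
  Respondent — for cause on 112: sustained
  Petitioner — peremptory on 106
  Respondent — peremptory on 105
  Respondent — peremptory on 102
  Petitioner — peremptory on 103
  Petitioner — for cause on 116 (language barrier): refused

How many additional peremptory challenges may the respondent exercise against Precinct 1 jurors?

Respondent peremptories so far: #118, #110, #109, #105, #102 — 5 of 9 used, 4 left overall.
Against Precinct 1: #118, #110 — 2 used; per-precinct cap 3 leaves 1.
Binding limit: min(4, 1) = 1.

1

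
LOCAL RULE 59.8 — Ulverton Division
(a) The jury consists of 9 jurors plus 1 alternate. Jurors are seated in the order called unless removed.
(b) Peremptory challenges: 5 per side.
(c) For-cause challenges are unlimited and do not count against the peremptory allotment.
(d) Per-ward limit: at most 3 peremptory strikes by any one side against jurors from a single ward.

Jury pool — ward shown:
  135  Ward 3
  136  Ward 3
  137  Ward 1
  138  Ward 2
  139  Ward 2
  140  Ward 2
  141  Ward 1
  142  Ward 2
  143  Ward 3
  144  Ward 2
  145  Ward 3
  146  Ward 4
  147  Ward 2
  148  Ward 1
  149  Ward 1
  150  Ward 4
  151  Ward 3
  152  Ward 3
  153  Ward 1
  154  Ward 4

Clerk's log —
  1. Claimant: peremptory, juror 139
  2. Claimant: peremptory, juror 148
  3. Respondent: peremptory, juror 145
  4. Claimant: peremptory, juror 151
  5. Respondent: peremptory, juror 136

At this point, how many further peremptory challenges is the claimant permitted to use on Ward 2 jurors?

Claimant peremptories so far: #139, #148, #151 — 3 of 5 used, 2 left overall.
Against Ward 2: #139 — 1 used; per-ward cap 3 leaves 2.
Binding limit: min(2, 2) = 2.

2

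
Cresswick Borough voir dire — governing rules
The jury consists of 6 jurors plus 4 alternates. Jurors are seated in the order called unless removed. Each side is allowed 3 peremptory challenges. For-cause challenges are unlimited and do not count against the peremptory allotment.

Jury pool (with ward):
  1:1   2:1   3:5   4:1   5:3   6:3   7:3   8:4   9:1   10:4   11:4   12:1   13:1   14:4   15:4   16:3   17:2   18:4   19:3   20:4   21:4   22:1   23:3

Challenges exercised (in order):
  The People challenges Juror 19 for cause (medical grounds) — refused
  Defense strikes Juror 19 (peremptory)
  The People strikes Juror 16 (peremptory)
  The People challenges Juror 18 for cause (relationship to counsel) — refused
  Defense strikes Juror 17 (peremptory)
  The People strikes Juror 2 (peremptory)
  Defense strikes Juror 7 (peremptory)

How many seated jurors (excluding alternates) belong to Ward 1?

2

Removed: #2, #7, #16, #17, #19.
Seated jurors 1–6: #1, #3, #4, #5, #6, #8 (alternates #9, #10, #11, #12 not counted).
Of those, in Ward 1: #1, #4 → 2.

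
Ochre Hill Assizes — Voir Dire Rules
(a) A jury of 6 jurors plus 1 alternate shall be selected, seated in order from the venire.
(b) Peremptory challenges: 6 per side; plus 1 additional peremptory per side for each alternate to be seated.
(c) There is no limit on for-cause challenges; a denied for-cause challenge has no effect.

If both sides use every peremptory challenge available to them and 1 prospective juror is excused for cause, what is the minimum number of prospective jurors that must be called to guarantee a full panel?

Seats to fill: 6 + 1 alternates = 7.
Peremptories: 6 + 1×1 = 7 per side × 2 sides = 14.
For-cause removals: 1.
Minimum venire: 7 + 14 + 1 = 22.

22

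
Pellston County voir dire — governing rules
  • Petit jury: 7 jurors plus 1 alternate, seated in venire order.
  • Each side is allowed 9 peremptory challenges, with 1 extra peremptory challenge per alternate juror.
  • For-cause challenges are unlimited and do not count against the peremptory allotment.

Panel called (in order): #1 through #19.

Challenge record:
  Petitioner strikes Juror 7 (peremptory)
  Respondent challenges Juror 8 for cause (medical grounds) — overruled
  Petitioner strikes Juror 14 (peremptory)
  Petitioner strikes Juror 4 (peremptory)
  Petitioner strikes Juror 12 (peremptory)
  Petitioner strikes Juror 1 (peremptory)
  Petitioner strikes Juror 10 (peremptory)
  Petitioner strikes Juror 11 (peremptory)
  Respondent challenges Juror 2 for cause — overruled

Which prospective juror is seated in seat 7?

Removed: #1, #4, #7, #10, #11, #12, #14. (#2, #8 stay — for-cause denied.)
Seating in order: seats 1–7 → #2, #3, #5, #6, #8, #9, #13; alternates → #15.
So seat 7 is #13.

13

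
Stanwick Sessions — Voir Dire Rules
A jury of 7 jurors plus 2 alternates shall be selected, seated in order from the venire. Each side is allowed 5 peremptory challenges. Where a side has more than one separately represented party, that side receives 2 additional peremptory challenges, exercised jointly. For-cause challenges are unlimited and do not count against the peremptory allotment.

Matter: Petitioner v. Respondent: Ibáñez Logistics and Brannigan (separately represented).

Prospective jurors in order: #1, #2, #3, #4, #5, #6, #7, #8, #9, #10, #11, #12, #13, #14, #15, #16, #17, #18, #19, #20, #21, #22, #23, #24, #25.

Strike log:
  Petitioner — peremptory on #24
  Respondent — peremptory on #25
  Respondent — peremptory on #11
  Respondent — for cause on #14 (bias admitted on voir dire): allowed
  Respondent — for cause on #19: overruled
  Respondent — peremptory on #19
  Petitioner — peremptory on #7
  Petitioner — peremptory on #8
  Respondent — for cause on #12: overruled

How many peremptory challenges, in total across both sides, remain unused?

Petitioner allotment: 5. Respondent allotment: 5 base + 2 multi-party = 7.
Petitioner peremptories used: #24, #7, #8 — 3.
Respondent peremptories used: #25, #11, #19 — 3 (for-cause on #14, #19, #12 don't count).
Remaining: (5 − 3) + (7 − 3) = 6.

6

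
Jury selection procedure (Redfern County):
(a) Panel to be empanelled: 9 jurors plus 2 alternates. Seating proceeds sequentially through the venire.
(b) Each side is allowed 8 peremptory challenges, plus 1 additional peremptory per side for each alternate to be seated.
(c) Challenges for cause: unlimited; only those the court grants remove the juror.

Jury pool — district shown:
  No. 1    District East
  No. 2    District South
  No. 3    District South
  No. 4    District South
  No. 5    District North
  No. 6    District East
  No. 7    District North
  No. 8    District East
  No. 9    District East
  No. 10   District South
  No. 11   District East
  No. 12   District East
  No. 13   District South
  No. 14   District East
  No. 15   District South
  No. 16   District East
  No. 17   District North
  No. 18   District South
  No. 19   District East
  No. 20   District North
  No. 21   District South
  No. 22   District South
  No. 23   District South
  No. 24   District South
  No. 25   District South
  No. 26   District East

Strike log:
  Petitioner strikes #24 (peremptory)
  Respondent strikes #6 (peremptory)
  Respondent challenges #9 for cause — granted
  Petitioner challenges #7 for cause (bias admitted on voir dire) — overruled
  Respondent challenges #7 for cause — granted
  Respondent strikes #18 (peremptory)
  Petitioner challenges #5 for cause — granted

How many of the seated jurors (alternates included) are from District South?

Removed: #5, #6, #7, #9, #18, #24.
Seated (11 incl. alternates): #1, #2, #3, #4, #8, #10, #11, #12, #13, #14, #15.
Of those, in District South: #2, #3, #4, #10, #13, #15 → 6.

6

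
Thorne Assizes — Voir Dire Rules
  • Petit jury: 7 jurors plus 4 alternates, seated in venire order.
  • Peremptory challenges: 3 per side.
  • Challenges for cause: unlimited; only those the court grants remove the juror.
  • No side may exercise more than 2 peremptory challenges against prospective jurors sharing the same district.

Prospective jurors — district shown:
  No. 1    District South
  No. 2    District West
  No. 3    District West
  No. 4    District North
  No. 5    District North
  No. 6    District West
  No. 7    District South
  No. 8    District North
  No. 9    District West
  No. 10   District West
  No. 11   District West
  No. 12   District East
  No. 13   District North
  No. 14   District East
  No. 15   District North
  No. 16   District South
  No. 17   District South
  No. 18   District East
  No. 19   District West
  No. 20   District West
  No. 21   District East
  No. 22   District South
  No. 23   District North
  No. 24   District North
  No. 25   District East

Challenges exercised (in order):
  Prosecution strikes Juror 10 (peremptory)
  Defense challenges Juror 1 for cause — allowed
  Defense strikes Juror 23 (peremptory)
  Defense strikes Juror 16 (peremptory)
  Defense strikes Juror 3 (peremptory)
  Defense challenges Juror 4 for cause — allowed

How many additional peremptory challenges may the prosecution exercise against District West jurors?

1

Prosecution peremptories so far: #10 — 1 of 3 used, 2 left overall.
Against District West: #10 — 1 used; per-district cap 2 leaves 1.
Binding limit: min(2, 1) = 1.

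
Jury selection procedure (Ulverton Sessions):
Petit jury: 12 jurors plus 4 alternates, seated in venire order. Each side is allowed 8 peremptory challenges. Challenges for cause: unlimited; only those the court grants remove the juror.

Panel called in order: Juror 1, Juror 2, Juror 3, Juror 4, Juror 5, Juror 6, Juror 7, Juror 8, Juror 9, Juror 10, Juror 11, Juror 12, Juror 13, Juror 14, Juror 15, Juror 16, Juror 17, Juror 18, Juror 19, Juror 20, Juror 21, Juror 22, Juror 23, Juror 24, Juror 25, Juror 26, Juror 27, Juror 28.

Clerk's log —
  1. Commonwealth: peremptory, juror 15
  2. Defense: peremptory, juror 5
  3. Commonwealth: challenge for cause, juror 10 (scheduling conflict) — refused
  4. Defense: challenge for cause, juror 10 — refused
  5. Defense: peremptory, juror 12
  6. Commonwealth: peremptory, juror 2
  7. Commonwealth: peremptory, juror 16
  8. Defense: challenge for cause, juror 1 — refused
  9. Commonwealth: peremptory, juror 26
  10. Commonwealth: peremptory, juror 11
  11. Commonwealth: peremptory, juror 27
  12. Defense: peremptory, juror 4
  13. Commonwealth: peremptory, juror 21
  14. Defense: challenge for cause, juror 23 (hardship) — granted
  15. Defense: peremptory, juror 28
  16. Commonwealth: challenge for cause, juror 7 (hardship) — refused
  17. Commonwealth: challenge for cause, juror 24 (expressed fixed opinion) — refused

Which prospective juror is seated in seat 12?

Removed: #2, #4, #5, #11, #12, #15, #16, #21, #23, #26, #27, #28. (#1, #7, #10, #24 stay — for-cause denied.)
Filling seats in venire order through position 12: #1, #3, #6, #7, #8, #9, #10, #13, #14, #17, #18, #19.
So seat 12 is #19.

19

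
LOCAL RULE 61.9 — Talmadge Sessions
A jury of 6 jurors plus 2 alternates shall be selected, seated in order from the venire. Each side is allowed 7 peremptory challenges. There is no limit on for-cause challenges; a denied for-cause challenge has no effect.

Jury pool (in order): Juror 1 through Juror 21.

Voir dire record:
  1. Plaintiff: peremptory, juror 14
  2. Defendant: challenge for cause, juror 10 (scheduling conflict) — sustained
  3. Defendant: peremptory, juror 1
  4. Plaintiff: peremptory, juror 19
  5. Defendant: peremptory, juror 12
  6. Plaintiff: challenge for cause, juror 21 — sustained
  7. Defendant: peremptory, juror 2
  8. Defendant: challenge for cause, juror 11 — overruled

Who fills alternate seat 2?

Removed: #1, #2, #10, #12, #14, #19, #21. (#11 stays — for-cause denied.)
Filling seats in venire order through position 8: #3, #4, #5, #6, #7, #8, #9, #11.
So alternate 2 is #11.

11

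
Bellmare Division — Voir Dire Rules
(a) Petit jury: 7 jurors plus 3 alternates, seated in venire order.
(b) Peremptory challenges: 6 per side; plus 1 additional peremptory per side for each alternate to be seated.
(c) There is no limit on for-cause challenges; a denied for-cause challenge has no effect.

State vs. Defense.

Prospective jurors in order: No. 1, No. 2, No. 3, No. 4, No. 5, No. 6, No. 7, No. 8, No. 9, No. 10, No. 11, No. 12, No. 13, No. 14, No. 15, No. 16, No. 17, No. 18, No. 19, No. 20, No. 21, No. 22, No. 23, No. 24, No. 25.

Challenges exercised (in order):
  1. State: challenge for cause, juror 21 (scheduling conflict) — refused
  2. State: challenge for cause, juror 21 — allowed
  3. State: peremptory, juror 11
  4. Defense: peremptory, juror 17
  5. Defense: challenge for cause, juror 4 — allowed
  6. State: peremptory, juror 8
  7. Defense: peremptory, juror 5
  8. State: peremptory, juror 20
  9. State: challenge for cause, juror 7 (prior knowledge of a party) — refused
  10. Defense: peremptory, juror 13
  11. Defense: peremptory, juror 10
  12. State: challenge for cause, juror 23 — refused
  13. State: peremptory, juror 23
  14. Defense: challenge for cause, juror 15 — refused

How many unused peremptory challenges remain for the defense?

5

Defense allotment: 6 base + 1 × 3 alternates = 9.
Defense peremptories used: #17, #5, #13, #10 — 4 (for-cause on #4, #15 don't count).
Remaining: 9 − 4 = 5.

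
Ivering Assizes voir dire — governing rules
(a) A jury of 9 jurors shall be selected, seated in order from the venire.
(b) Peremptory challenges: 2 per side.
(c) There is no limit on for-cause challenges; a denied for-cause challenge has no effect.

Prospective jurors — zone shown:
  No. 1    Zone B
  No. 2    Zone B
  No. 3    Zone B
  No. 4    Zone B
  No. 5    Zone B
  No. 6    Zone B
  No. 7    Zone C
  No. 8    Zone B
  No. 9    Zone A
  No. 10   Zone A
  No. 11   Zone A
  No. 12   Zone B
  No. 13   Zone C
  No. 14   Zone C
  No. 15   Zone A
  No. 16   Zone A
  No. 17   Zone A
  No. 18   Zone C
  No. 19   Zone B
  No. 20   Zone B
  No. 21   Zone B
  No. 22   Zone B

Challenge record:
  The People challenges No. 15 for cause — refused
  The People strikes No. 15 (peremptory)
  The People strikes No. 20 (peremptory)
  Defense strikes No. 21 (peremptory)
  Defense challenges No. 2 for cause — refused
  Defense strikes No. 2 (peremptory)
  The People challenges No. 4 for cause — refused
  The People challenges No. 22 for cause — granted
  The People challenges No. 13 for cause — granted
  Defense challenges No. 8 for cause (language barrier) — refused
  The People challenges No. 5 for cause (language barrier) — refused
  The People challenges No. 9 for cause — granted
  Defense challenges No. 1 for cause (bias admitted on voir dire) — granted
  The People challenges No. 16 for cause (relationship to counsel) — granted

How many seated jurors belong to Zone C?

1

Removed: #1, #2, #9, #13, #15, #16, #20, #21, #22.
Seated jurors 1–9: #3, #4, #5, #6, #7, #8, #10, #11, #12.
Of those, in Zone C: #7 → 1.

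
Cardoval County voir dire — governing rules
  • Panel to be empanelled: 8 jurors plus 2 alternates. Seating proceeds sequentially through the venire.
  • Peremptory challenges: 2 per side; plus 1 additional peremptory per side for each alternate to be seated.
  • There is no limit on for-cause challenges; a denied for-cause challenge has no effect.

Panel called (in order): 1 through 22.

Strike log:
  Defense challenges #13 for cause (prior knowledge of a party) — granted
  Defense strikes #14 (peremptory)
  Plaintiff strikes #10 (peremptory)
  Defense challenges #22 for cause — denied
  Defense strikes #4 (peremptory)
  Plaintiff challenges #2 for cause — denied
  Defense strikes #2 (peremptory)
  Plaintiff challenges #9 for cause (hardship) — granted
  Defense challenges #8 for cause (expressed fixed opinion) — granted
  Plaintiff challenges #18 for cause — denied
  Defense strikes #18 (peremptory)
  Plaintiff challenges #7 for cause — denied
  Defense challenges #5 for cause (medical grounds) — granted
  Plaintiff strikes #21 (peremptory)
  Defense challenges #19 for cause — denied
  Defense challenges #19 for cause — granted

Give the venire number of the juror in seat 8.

Removed: #2, #4, #5, #8, #9, #10, #13, #14, #18, #19, #21. (#7, #22 stay — for-cause denied.)
Seating in order: seats 1–8 → #1, #3, #6, #7, #11, #12, #15, #16; alternates → #17, #20.
So seat 8 is #16.

16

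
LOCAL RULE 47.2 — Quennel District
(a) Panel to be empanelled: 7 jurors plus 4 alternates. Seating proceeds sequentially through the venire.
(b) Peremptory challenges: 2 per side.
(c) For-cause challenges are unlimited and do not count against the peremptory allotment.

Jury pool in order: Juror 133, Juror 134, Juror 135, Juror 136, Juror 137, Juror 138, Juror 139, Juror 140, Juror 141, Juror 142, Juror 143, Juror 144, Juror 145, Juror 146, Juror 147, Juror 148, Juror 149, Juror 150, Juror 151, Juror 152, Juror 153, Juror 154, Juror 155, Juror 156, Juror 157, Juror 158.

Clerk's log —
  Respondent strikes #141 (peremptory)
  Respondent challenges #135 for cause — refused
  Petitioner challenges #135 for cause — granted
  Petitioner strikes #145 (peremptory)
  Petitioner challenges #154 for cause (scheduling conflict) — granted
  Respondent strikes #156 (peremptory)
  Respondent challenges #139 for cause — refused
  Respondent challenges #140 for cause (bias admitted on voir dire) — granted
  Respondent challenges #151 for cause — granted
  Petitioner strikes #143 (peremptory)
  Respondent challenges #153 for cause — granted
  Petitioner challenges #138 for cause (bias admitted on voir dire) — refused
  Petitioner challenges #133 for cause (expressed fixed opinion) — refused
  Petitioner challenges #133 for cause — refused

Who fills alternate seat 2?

146

Removed: #135, #140, #141, #143, #145, #151, #153, #154, #156. (#133, #138, #139 stay — for-cause denied.)
Filling seats in venire order through position 9: #133, #134, #136, #137, #138, #139, #142, #144, #146.
So alternate 2 is #146.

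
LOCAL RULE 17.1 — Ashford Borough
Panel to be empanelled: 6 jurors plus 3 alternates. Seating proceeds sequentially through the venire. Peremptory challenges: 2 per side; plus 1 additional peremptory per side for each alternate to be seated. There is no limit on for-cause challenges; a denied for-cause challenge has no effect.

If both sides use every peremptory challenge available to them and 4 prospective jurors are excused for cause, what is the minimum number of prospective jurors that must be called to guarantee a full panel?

23

Seats to fill: 6 + 3 alternates = 9.
Peremptories: 2 + 1×3 = 5 per side × 2 sides = 10.
For-cause removals: 4.
Minimum venire: 9 + 10 + 4 = 23.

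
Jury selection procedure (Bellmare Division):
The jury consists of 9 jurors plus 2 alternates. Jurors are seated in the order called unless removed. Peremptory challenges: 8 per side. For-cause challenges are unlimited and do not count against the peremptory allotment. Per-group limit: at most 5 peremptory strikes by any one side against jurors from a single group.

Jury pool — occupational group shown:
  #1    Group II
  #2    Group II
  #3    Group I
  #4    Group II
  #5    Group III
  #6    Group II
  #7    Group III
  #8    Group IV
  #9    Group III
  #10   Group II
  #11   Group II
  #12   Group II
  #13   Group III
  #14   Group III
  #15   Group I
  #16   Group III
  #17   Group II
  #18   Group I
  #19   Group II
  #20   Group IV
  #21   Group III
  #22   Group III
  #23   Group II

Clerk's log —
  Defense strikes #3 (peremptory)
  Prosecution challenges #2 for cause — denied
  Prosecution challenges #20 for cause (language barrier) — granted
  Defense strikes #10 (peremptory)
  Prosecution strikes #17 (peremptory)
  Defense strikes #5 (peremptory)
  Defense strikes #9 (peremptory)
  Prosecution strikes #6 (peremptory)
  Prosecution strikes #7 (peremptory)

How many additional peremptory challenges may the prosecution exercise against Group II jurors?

Prosecution peremptories so far: #17, #6, #7 — 3 of 8 used, 5 left overall.
Against Group II: #17, #6 — 2 used; per-group cap 5 leaves 3.
Binding limit: min(5, 3) = 3.

3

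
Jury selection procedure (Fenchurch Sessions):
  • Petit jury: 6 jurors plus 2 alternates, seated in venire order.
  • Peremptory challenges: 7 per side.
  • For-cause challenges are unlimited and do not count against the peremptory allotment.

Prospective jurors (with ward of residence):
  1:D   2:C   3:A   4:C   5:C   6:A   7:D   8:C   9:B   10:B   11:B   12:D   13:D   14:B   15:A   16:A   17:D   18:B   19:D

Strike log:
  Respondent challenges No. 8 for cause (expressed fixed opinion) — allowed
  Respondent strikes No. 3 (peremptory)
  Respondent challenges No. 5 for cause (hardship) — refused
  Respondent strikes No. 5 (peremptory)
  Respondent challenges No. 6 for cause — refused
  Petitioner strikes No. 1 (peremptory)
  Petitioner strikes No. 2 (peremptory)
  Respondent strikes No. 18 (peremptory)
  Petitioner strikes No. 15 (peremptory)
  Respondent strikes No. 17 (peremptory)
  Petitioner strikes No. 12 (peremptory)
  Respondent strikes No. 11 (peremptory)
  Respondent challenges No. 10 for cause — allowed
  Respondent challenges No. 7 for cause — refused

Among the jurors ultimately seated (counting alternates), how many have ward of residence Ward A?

Removed: #1, #2, #3, #5, #8, #10, #11, #12, #15, #17, #18.
Seated (8 incl. alternates): #4, #6, #7, #9, #13, #14, #16, #19.
Of those, in Ward A: #6, #16 → 2.

2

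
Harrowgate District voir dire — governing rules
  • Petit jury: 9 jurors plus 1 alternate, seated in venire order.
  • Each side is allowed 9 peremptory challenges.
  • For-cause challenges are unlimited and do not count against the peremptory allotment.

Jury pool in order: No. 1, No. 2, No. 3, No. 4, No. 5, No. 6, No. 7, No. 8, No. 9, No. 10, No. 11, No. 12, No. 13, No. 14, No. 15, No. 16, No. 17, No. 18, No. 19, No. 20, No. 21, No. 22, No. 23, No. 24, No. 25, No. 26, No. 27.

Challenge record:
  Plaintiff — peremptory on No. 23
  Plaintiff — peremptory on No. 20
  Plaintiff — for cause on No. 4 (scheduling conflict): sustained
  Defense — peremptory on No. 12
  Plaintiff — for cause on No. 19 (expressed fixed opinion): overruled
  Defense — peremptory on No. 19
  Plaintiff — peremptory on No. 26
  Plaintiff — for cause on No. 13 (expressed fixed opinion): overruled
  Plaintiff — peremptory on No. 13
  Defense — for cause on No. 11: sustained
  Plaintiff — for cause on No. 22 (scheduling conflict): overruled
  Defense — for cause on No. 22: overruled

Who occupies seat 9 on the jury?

Removed: #4, #11, #12, #13, #19, #20, #23, #26. (#22 stays — for-cause denied.)
Seating in order: seats 1–9 → #1, #2, #3, #5, #6, #7, #8, #9, #10; alternates → #14.
So seat 9 is #10.

10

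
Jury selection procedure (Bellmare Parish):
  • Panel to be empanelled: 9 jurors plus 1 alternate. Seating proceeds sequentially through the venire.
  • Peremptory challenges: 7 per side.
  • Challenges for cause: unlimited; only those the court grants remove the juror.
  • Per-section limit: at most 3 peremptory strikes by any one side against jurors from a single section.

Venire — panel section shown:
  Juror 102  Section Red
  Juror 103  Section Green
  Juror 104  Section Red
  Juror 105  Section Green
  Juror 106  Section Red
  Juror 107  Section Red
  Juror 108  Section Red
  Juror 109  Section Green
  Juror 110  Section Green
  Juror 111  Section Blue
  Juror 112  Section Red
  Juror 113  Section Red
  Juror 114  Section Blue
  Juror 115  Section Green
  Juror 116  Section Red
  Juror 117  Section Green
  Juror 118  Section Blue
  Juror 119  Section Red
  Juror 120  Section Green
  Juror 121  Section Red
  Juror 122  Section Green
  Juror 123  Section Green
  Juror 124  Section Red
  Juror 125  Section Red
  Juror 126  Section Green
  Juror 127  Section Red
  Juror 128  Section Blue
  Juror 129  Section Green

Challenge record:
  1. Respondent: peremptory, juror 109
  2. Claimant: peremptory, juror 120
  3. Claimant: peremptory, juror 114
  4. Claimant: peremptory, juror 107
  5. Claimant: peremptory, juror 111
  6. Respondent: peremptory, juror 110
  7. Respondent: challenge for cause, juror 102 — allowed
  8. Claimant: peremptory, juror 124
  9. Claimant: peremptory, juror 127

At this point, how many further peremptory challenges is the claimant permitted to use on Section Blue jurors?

1

Claimant peremptories so far: #120, #114, #107, #111, #124, #127 — 6 of 7 used, 1 left overall.
Against Section Blue: #114, #111 — 2 used; per-section cap 3 leaves 1.
Binding limit: min(1, 1) = 1.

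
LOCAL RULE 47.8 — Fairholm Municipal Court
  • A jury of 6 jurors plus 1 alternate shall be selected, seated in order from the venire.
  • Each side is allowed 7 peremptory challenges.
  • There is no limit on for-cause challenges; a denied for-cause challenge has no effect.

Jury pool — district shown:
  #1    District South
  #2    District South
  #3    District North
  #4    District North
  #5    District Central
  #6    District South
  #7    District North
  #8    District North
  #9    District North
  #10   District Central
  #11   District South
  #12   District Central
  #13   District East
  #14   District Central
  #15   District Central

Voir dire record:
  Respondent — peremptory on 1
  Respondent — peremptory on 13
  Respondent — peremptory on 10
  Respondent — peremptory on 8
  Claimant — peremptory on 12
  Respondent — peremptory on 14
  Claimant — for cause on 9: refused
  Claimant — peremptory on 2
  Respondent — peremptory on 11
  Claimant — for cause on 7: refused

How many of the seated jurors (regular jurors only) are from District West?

Removed: #1, #2, #8, #10, #11, #12, #13, #14.
Seated jurors 1–6: #3, #4, #5, #6, #7, #9 (alternates #15 not counted).
None of those are in District West → 0.

0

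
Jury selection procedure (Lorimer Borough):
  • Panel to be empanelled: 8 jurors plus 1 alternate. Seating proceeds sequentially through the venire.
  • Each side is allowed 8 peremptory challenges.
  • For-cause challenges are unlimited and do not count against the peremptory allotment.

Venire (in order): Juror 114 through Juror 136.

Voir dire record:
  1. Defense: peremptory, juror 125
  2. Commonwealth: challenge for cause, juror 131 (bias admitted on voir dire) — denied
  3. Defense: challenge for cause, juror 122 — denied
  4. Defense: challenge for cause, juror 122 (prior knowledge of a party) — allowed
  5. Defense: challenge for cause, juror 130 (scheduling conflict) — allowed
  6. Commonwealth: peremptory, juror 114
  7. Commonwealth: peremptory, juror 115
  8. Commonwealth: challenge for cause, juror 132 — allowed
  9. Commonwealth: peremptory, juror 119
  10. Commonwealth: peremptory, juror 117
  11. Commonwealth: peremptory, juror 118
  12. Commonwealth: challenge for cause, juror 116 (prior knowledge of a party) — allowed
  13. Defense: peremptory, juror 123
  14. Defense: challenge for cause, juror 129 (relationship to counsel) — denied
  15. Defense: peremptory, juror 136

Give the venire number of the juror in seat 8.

Removed: #114, #115, #116, #117, #118, #119, #122, #123, #125, #130, #132, #136. (#129, #131 stay — for-cause denied.)
Seating in order: seats 1–8 → #120, #121, #124, #126, #127, #128, #129, #131; alternates → #133.
So seat 8 is #131.

131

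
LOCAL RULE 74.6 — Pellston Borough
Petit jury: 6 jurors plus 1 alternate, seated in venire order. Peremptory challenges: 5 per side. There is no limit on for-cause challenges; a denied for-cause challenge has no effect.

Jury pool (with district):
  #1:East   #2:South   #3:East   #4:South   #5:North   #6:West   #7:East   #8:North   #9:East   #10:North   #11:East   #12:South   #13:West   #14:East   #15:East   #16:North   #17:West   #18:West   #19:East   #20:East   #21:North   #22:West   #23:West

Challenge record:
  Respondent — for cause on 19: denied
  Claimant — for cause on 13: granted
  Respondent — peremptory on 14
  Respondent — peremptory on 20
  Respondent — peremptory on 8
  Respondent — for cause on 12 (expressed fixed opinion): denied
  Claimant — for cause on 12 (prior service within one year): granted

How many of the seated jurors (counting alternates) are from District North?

Removed: #8, #12, #13, #14, #20.
Seated (7 incl. alternates): #1, #2, #3, #4, #5, #6, #7.
Of those, in District North: #5 → 1.

1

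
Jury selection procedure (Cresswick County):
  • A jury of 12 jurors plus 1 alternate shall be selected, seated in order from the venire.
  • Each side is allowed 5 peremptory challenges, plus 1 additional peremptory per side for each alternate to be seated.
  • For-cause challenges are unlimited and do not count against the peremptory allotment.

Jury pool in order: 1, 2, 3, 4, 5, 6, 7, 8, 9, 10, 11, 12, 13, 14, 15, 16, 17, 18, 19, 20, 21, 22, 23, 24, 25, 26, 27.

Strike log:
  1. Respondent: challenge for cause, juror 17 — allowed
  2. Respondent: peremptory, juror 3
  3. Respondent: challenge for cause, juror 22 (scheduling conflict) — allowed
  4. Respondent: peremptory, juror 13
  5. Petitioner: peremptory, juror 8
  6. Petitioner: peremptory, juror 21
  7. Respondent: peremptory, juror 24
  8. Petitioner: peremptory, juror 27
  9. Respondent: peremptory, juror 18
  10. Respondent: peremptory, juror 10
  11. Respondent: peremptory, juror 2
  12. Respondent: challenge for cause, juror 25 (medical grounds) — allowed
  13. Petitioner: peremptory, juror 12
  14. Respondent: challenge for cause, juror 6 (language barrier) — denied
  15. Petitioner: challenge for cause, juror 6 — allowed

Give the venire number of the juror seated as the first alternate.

Removed: #2, #3, #6, #8, #10, #12, #13, #17, #18, #21, #22, #24, #25, #27.
Seating in order: seats 1–12 → #1, #4, #5, #7, #9, #11, #14, #15, #16, #19, #20, #23; alternates → #26.
So alternate 1 is #26.

26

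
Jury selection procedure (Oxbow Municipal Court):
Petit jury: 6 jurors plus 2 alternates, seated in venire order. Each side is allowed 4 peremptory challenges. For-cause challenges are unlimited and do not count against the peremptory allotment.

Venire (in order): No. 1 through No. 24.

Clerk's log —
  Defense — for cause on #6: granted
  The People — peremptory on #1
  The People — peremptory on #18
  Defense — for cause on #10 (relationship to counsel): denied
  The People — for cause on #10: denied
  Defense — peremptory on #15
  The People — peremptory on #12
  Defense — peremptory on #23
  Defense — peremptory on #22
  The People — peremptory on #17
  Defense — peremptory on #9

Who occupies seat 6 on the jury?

Removed: #1, #6, #9, #12, #15, #17, #18, #22, #23. (#10 stays — for-cause denied.)
Seating in order: seats 1–6 → #2, #3, #4, #5, #7, #8; alternates → #10, #11.
So seat 6 is #8.

8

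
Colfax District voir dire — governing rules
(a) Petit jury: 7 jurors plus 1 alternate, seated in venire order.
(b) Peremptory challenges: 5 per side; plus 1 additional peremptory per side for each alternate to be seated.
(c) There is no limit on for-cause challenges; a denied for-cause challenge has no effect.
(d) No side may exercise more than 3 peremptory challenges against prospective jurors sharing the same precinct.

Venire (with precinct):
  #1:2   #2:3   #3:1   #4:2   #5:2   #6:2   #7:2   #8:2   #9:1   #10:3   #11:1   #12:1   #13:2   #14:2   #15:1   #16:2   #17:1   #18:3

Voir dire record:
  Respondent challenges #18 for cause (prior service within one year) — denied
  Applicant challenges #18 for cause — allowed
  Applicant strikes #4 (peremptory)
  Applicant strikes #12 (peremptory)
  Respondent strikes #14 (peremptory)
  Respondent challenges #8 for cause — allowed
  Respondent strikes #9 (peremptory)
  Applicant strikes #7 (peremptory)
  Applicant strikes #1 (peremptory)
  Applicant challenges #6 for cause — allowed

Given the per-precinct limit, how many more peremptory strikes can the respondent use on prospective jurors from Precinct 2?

2

Respondent peremptories so far: #14, #9 — 2 of 6 used, 4 left overall.
Against Precinct 2: #14 — 1 used; per-precinct cap 3 leaves 2.
Binding limit: min(4, 2) = 2.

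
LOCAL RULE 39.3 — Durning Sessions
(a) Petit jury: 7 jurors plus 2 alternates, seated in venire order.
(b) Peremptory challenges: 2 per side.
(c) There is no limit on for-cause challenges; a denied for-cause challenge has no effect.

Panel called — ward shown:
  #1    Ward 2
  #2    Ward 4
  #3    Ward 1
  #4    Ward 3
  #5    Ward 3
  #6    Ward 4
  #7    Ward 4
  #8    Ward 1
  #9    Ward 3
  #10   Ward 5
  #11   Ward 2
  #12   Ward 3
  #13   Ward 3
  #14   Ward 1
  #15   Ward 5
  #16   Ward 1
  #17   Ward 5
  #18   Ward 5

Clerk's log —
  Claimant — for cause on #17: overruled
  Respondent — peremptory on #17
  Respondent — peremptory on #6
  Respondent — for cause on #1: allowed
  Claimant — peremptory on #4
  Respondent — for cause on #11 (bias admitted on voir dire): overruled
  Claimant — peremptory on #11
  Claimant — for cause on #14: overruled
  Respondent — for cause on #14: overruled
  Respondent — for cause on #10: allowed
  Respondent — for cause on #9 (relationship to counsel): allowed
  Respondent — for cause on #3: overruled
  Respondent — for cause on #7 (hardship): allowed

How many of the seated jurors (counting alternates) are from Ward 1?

Removed: #1, #4, #6, #7, #9, #10, #11, #17.
Seated (9 incl. alternates): #2, #3, #5, #8, #12, #13, #14, #15, #16.
Of those, in Ward 1: #3, #8, #14, #16 → 4.

4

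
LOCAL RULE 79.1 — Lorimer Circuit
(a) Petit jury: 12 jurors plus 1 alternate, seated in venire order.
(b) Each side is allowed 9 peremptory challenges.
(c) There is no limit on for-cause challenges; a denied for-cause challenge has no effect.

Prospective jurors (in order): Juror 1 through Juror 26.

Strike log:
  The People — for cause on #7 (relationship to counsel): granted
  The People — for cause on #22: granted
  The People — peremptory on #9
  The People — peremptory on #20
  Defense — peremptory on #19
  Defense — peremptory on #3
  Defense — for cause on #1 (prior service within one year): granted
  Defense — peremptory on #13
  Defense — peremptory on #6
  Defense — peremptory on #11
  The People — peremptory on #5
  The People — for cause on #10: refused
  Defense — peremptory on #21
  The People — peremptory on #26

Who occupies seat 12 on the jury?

24

Removed: #1, #3, #5, #6, #7, #9, #11, #13, #19, #20, #21, #22, #26. (#10 stays — for-cause denied.)
Filling seats in venire order through position 12: #2, #4, #8, #10, #12, #14, #15, #16, #17, #18, #23, #24.
So seat 12 is #24.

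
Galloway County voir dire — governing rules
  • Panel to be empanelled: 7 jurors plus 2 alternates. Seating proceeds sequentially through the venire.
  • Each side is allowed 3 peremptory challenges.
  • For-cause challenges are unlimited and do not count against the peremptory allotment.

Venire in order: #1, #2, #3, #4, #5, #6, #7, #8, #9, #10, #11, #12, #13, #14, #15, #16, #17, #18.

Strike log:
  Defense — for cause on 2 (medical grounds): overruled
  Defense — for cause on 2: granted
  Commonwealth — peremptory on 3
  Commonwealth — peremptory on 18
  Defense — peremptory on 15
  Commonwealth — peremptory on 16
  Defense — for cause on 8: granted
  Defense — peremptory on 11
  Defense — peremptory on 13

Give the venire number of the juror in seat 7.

10

Removed: #2, #3, #8, #11, #13, #15, #16, #18.
Filling seats in venire order through position 7: #1, #4, #5, #6, #7, #9, #10.
So seat 7 is #10.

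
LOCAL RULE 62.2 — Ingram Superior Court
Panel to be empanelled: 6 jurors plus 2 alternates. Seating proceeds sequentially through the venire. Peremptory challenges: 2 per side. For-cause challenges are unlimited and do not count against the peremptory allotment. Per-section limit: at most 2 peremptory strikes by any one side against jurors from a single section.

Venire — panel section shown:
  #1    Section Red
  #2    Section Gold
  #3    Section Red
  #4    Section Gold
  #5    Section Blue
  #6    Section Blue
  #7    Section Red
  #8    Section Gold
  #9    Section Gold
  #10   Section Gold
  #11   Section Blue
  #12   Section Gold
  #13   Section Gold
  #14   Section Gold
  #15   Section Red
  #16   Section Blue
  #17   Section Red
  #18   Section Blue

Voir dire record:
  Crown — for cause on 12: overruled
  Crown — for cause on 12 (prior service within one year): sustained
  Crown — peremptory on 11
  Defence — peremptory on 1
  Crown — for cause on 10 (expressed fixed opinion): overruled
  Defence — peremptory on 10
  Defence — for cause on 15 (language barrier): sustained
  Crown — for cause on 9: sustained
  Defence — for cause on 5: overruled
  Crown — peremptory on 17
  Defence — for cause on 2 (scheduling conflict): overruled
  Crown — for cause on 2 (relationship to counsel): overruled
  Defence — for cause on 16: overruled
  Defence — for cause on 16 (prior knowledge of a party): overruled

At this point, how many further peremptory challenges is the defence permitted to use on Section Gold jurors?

0

Defence peremptories so far: #1, #10 — 2 of 2 used, 0 left overall.
Against Section Gold: #10 — 1 used; per-section cap 2 leaves 1.
Binding limit: min(0, 1) = 0.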